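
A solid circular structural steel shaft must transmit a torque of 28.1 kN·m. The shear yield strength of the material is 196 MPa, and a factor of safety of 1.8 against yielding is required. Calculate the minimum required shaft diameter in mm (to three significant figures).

d = 110 mm

Allowable shear stress τ_allow = 196/1.8 = 108.9 MPa.
For a solid shaft τ = 16T/(πd³), so d³ = 16T/(π τ_allow) = 16×2.8100×10^7/(π×108.9) = 1.314×10^6 mm³.
d = (1.314×10^6)^(1/3) = 109.5 mm.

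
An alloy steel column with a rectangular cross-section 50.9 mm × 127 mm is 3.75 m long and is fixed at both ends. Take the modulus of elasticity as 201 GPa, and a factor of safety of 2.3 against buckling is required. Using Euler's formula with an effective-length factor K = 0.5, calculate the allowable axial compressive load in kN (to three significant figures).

Buckling occurs about the weak axis: I_min = h·b³/12 = 127×50.9³/12 = 1.396×10^6 mm⁴ (b = 50.9 mm is the smaller dimension).
Effective length L_e = KL = 0.5×3.75 m = 1875 mm.
Euler critical load P_cr = π²EI/L_e² = π²×201000×1.396×10^6/1875² = 787500 N.
P_allow = P_cr/n = 787500/2.3 = 342400 N.

P_allow = 342 kN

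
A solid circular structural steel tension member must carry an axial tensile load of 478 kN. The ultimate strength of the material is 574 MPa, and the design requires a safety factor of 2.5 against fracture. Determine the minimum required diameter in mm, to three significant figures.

Allowable stress σ_allow = 574/2.5 = 229.6 MPa.
Required area A = F/σ_allow = 478000/229.6 = 2082 mm².
A = πd²/4 → d = √(4A/π) = 51.49 mm.

d = 51.5 mm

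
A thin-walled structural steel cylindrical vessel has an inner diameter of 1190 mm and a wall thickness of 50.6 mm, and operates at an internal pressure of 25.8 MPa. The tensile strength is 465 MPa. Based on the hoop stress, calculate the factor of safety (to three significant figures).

n = 1.53

σ_h = pD/(2t) = 25.8×1190/(2×50.6) = 303.4 MPa.
n = 465/303.4 = 1.533.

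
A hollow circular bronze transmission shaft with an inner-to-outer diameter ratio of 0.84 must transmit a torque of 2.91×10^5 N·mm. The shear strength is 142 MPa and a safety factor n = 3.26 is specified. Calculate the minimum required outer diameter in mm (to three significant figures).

d_o = 40.8 mm

τ_allow = 142/3.26 = 43.56 MPa.
For a hollow shaft τ = 16T/[πd_o³(1−k⁴)] with k = 0.84, so 1−k⁴ = 0.5021.
d_o³ = 16T/[π τ_allow (1−k⁴)] = 16×291000/(π×43.56×0.5021) = 67760 mm³.
d_o = 40.77 mm.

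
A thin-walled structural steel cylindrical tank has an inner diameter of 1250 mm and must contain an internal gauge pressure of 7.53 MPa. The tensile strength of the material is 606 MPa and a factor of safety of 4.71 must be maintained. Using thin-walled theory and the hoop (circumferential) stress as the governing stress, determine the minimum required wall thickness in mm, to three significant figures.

t = 36.6 mm

σ_allow = 606/4.71 = 128.7 MPa.
Hoop stress σ_h = pD/(2t), so t = pD/(2σ_allow) = 7.53×1250/(2×128.7) = 36.58 mm.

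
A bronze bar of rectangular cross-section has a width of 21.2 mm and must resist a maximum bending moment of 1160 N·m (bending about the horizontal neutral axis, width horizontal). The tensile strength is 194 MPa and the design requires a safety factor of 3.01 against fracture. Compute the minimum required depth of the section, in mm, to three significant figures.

h = 71.4 mm

σ_allow = 194/3.01 = 64.45 MPa.
For a rectangular section σ = 6M/(bh²), so h² = 6M/(b σ_allow) = 6×1160000/(21.2×64.45) = 5094 mm².
h = 71.37 mm.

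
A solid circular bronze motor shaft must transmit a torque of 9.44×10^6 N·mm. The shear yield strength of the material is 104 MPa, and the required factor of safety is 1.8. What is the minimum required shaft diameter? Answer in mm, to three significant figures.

Allowable shear stress τ_allow = 104/1.8 = 57.78 MPa.
For a solid shaft τ = 16T/(πd³), so d³ = 16T/(π τ_allow) = 16×9440000/(π×57.78) = 832100 mm³.
d = (832100)^(1/3) = 94.06 mm.

d = 94.1 mm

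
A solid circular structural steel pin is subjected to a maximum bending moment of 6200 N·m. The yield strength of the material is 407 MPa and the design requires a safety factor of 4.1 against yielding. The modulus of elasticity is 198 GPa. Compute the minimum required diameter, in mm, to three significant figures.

d = 86.0 mm

σ_allow = 407/4.1 = 99.27 MPa.
For a solid circular section σ = 32M/(πd³), so d³ = 32M/(π σ_allow) = 32×6200000/(π×99.27) = 636200 mm³.
d = 86.01 mm.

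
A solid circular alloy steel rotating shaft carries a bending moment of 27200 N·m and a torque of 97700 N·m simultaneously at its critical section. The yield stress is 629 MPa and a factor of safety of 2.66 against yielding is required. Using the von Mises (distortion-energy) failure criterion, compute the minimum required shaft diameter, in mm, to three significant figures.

σ_allow = σ_y/n = 629/2.66 = 236.5 MPa.
For a solid shaft σ_b = 32M/(πd³) and τ = 16T/(πd³), so the von Mises stress is σ' = (16/πd³)·√(4M²+3T²).
√(4M²+3T²) = √(4×(2.720×10^7)² + 3×(9.770×10^7)²) = 1.778×10^8 N·mm.
d³ = 16×1.778×10^8/(π×236.5) = 3.828×10^6 mm³.
d = 156.4 mm.

d = 156 mm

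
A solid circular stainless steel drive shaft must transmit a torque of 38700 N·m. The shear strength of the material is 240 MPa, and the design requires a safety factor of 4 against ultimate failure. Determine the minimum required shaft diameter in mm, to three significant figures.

Allowable shear stress τ_allow = 240/4 = 60.00 MPa.
For a solid shaft τ = 16T/(πd³), so d³ = 16T/(π τ_allow) = 16×3.8700×10^7/(π×60.00) = 3.285×10^6 mm³.
d = (3.285×10^6)^(1/3) = 148.7 mm.

d = 149 mm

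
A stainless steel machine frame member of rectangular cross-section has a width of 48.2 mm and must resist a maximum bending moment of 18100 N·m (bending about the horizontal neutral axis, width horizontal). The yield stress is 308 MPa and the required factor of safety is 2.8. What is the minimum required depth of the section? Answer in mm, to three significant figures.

h = 143 mm

σ_allow = 308/2.8 = 110.0 MPa.
For a rectangular section σ = 6M/(bh²), so h² = 6M/(b σ_allow) = 6×1.8100×10^7/(48.2×110.0) = 20480 mm².
h = 143.1 mm.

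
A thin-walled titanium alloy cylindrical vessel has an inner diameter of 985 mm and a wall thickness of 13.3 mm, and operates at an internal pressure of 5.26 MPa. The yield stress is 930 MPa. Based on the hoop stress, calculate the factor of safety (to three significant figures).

σ_h = pD/(2t) = 5.26×985/(2×13.3) = 194.8 MPa.
n = 930/194.8 = 4.775.

n = 4.77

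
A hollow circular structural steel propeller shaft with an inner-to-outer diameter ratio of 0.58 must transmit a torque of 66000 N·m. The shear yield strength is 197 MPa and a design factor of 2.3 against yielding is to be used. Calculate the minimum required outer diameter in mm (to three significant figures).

τ_allow = 197/2.3 = 85.65 MPa.
For a hollow shaft τ = 16T/[πd_o³(1−k⁴)] with k = 0.58, so 1−k⁴ = 0.8868.
d_o³ = 16T/[π τ_allow (1−k⁴)] = 16×6.6000×10^7/(π×85.65×0.8868) = 4.425×10^6 mm³.
d_o = 164.2 mm.

d_o = 164 mm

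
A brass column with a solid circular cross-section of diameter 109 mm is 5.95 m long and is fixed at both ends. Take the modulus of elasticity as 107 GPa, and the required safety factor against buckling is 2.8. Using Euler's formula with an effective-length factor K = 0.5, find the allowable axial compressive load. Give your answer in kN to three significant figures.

P_allow = 295 kN

I = πd⁴/64 = π×109⁴/64 = 6.929×10^6 mm⁴.
Effective length L_e = KL = 0.5×5.95 m = 2975 mm.
Euler critical load P_cr = π²EI/L_e² = π²×107000×6.929×10^6/2975² = 826800 N.
P_allow = P_cr/n = 826800/2.8 = 295300 N.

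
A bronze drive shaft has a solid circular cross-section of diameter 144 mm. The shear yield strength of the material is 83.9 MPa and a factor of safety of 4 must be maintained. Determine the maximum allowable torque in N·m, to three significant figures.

T_allow = 12300 N·m

τ_allow = 83.9/4 = 20.98 MPa.
For a solid shaft T_allow = τ_allow·πd³/16; πd³/16 = π×144³/16 = 586300 mm³.
T_allow = 20.98×586300 = 1.230×10^7 N·mm = 12300 N·m.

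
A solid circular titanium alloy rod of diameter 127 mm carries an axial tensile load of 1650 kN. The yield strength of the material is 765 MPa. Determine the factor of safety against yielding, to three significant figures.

n = 5.87

A = πd²/4 = 12670 mm².
σ = F/A = 1650000/12670 = 130.3 MPa.
n = 765/130.3 = 5.873.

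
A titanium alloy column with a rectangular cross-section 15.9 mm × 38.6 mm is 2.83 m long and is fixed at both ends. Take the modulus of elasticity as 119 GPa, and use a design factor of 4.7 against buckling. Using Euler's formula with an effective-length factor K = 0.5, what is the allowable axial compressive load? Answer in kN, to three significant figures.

P_allow = 1.61 kN

Buckling occurs about the weak axis: I_min = h·b³/12 = 38.6×15.9³/12 = 12930 mm⁴ (b = 15.9 mm is the smaller dimension).
Effective length L_e = KL = 0.5×2.83 m = 1415 mm.
Euler critical load P_cr = π²EI/L_e² = π²×119000×12930/1415² = 7585 N.
P_allow = P_cr/n = 7585/4.7 = 1614 N.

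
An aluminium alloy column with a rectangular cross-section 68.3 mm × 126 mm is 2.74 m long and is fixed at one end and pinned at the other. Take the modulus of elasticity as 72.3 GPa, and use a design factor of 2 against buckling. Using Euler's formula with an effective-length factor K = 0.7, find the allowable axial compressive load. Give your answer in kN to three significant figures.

P_allow = 324 kN

Buckling occurs about the weak axis: I_min = h·b³/12 = 126×68.3³/12 = 3.345×10^6 mm⁴ (b = 68.3 mm is the smaller dimension).
Effective length L_e = KL = 0.7×2.74 m = 1918 mm.
Euler critical load P_cr = π²EI/L_e² = π²×72300×3.345×10^6/1918² = 648900 N.
P_allow = P_cr/n = 648900/2 = 324500 N.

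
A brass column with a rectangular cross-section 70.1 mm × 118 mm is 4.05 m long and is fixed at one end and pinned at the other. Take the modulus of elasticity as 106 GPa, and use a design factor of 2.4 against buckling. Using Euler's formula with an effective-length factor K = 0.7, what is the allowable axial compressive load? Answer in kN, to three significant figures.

Buckling occurs about the weak axis: I_min = h·b³/12 = 118×70.1³/12 = 3.387×10^6 mm⁴ (b = 70.1 mm is the smaller dimension).
Effective length L_e = KL = 0.7×4.05 m = 2835 mm.
Euler critical load P_cr = π²EI/L_e² = π²×106000×3.387×10^6/2835² = 440900 N.
P_allow = P_cr/n = 440900/2.4 = 183700 N.

P_allow = 184 kN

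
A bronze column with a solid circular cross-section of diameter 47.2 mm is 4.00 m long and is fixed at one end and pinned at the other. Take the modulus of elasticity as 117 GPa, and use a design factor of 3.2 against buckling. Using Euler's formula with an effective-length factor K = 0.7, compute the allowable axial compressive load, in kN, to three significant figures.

P_allow = 11.2 kN

I = πd⁴/64 = π×47.2⁴/64 = 243600 mm⁴.
Effective length L_e = KL = 0.7×4.00 m = 2800 mm.
Euler critical load P_cr = π²EI/L_e² = π²×117000×243600/2800² = 35880 N.
P_allow = P_cr/n = 35880/3.2 = 11210 N.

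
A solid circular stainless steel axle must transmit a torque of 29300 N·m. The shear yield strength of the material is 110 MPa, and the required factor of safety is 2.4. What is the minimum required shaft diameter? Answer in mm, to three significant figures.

d = 148 mm

Allowable shear stress τ_allow = 110/2.4 = 45.83 MPa.
For a solid shaft τ = 16T/(πd³), so d³ = 16T/(π τ_allow) = 16×2.9300×10^7/(π×45.83) = 3.256×10^6 mm³.
d = (3.256×10^6)^(1/3) = 148.2 mm.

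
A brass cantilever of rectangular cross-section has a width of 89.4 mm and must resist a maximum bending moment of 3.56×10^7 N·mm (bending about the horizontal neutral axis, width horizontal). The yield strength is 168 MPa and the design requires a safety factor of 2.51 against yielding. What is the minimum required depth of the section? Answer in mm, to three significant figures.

h = 189 mm

σ_allow = 168/2.51 = 66.93 MPa.
For a rectangular section σ = 6M/(bh²), so h² = 6M/(b σ_allow) = 6×3.5600×10^7/(89.4×66.93) = 35700 mm².
h = 188.9 mm.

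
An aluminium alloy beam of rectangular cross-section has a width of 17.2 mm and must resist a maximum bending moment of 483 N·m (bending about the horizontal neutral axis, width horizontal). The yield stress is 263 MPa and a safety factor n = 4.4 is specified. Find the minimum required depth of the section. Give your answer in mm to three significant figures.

σ_allow = 263/4.4 = 59.77 MPa.
For a rectangular section σ = 6M/(bh²), so h² = 6M/(b σ_allow) = 6×483000/(17.2×59.77) = 2819 mm².
h = 53.09 mm.

h = 53.1 mm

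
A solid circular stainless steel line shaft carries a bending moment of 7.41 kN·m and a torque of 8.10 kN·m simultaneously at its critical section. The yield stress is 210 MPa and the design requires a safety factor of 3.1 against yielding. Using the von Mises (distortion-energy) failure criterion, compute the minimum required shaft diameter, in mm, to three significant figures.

d = 115 mm

σ_allow = σ_y/n = 210/3.1 = 67.74 MPa.
For a solid shaft σ_b = 32M/(πd³) and τ = 16T/(πd³), so the von Mises stress is σ' = (16/πd³)·√(4M²+3T²).
√(4M²+3T²) = √(4×(7.410×10^6)² + 3×(8.100×10^6)²) = 2.041×10^7 N·mm.
d³ = 16×2.041×10^7/(π×67.74) = 1.534×10^6 mm³.
d = 115.3 mm.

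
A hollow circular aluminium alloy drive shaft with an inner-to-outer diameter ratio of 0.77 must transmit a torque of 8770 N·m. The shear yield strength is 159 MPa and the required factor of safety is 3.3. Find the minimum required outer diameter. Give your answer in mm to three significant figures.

τ_allow = 159/3.3 = 48.18 MPa.
For a hollow shaft τ = 16T/[πd_o³(1−k⁴)] with k = 0.77, so 1−k⁴ = 0.6485.
d_o³ = 16T/[π τ_allow (1−k⁴)] = 16×8770000/(π×48.18×0.6485) = 1.430×10^6 mm³.
d_o = 112.7 mm.

d_o = 113 mm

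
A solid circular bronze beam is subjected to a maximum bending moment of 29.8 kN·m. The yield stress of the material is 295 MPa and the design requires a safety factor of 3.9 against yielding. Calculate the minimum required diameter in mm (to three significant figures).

d = 159 mm

σ_allow = 295/3.9 = 75.64 MPa.
For a solid circular section σ = 32M/(πd³), so d³ = 32M/(π σ_allow) = 32×2.9800×10^7/(π×75.64) = 4.013×10^6 mm³.
d = 158.9 mm.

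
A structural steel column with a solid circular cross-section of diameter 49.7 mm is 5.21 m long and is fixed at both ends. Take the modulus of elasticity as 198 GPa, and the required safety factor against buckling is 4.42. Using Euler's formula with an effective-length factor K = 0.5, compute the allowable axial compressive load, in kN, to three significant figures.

P_allow = 19.5 kN

I = πd⁴/64 = π×49.7⁴/64 = 299500 mm⁴.
Effective length L_e = KL = 0.5×5.21 m = 2605 mm.
Euler critical load P_cr = π²EI/L_e² = π²×198000×299500/2605² = 86250 N.
P_allow = P_cr/n = 86250/4.42 = 19510 N.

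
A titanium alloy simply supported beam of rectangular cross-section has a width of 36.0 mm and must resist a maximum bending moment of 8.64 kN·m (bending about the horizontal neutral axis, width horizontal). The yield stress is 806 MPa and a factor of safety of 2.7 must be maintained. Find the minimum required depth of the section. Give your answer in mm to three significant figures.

σ_allow = 806/2.7 = 298.5 MPa.
For a rectangular section σ = 6M/(bh²), so h² = 6M/(b σ_allow) = 6×8640000/(36.0×298.5) = 4824 mm².
h = 69.45 mm.

h = 69.5 mm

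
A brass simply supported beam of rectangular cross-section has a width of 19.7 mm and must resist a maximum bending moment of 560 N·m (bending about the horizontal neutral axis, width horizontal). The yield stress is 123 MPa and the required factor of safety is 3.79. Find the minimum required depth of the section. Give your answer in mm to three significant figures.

σ_allow = 123/3.79 = 32.45 MPa.
For a rectangular section σ = 6M/(bh²), so h² = 6M/(b σ_allow) = 6×560000/(19.7×32.45) = 5255 mm².
h = 72.49 mm.

h = 72.5 mm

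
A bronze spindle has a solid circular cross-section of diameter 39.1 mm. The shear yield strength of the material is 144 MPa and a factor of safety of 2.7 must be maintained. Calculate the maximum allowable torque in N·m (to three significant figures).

τ_allow = 144/2.7 = 53.33 MPa.
For a solid shaft T_allow = τ_allow·πd³/16; πd³/16 = π×39.1³/16 = 11740 mm³.
T_allow = 53.33×11740 = 626000 N·mm = 626.0 N·m.

T_allow = 626 N·m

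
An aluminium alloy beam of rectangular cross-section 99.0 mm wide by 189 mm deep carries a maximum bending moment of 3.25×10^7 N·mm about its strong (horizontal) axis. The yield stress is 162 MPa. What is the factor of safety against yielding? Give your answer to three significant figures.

Section modulus S = bh²/6 = 99.0×189²/6 = 589400 mm³.
σ = M/S = 3.2500×10^7/589400 = 55.14 MPa.
n = 162/55.14 = 2.938.

n = 2.94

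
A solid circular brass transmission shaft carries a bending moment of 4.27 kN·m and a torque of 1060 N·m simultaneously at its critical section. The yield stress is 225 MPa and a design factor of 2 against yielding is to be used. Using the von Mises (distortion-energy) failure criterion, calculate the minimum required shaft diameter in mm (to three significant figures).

σ_allow = σ_y/n = 225/2 = 112.5 MPa.
For a solid shaft σ_b = 32M/(πd³) and τ = 16T/(πd³), so the von Mises stress is σ' = (16/πd³)·√(4M²+3T²).
√(4M²+3T²) = √(4×(4.270×10^6)² + 3×(1.060×10^6)²) = 8.735×10^6 N·mm.
d³ = 16×8.735×10^6/(π×112.5) = 395400 mm³.
d = 73.40 mm.

d = 73.4 mm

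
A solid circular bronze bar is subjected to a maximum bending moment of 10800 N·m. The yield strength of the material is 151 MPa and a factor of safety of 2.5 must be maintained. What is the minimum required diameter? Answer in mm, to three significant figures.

d = 122 mm

σ_allow = 151/2.5 = 60.40 MPa.
For a solid circular section σ = 32M/(πd³), so d³ = 32M/(π σ_allow) = 32×1.0800×10^7/(π×60.40) = 1.821×10^6 mm³.
d = 122.1 mm.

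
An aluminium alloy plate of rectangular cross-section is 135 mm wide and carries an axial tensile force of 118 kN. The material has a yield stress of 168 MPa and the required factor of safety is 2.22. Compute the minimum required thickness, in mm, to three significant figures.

t = 11.6 mm

σ_allow = 168/2.22 = 75.68 MPa.
Required area A = F/σ_allow = 118000/75.68 = 1559 mm².
t = A/w = 1559/135 = 11.55 mm.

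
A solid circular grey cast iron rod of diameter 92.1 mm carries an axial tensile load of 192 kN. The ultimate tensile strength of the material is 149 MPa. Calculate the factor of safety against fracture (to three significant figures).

A = πd²/4 = 6662 mm².
σ = F/A = 192000/6662 = 28.82 MPa.
n = 149/28.82 = 5.170.

n = 5.17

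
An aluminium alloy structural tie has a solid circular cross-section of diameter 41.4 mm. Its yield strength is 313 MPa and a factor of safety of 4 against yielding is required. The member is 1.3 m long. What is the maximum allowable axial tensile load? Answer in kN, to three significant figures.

σ_allow = 313/4 = 78.25 MPa.
A = πd²/4 = π×41.4²/4 = 1346 mm².
F_allow = σ_allow × A = 78.25×1346 = 105300 N.

F_allow = 105 kN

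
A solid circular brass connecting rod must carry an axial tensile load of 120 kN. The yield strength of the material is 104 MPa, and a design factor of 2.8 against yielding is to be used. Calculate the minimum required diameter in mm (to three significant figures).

d = 64.1 mm

Allowable stress σ_allow = 104/2.8 = 37.14 MPa.
Required area A = F/σ_allow = 120000/37.14 = 3231 mm².
A = πd²/4 → d = √(4A/π) = 64.14 mm.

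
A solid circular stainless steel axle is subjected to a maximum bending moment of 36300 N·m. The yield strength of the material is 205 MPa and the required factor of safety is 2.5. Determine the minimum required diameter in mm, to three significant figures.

σ_allow = 205/2.5 = 82.00 MPa.
For a solid circular section σ = 32M/(πd³), so d³ = 32M/(π σ_allow) = 32×3.6300×10^7/(π×82.00) = 4.509×10^6 mm³.
d = 165.2 mm.

d = 165 mm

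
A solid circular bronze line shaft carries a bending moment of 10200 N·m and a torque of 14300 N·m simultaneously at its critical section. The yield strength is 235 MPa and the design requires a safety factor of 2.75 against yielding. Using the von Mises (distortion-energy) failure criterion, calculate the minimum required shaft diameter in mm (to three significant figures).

d = 124 mm

σ_allow = σ_y/n = 235/2.75 = 85.45 MPa.
For a solid shaft σ_b = 32M/(πd³) and τ = 16T/(πd³), so the von Mises stress is σ' = (16/πd³)·√(4M²+3T²).
√(4M²+3T²) = √(4×(1.020×10^7)² + 3×(1.430×10^7)²) = 3.209×10^7 N·mm.
d³ = 16×3.209×10^7/(π×85.45) = 1.912×10^6 mm³.
d = 124.1 mm.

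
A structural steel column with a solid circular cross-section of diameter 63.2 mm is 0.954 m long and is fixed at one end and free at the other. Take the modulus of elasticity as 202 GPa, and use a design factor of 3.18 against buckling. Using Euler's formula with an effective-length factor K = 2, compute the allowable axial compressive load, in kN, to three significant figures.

P_allow = 135 kN

I = πd⁴/64 = π×63.2⁴/64 = 783100 mm⁴.
Effective length L_e = KL = 2×0.954 m = 1908 mm.
Euler critical load P_cr = π²EI/L_e² = π²×202000×783100/1908² = 428900 N.
P_allow = P_cr/n = 428900/3.18 = 134900 N.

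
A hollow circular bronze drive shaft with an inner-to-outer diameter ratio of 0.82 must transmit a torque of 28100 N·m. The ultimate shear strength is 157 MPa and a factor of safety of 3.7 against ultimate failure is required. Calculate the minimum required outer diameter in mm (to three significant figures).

d_o = 183 mm

τ_allow = 157/3.7 = 42.43 MPa.
For a hollow shaft τ = 16T/[πd_o³(1−k⁴)] with k = 0.82, so 1−k⁴ = 0.5479.
d_o³ = 16T/[π τ_allow (1−k⁴)] = 16×2.8100×10^7/(π×42.43×0.5479) = 6.156×10^6 mm³.
d_o = 183.3 mm.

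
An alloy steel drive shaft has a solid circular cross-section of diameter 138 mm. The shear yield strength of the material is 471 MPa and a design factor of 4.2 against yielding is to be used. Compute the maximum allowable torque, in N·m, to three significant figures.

τ_allow = 471/4.2 = 112.1 MPa.
For a solid shaft T_allow = τ_allow·πd³/16; πd³/16 = π×138³/16 = 516000 mm³.
T_allow = 112.1×516000 = 5.787×10^7 N·mm = 57870 N·m.

T_allow = 57900 N·m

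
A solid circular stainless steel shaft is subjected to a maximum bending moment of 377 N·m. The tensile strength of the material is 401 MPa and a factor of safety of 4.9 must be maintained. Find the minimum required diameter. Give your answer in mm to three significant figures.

d = 36.1 mm

σ_allow = 401/4.9 = 81.84 MPa.
For a solid circular section σ = 32M/(πd³), so d³ = 32M/(π σ_allow) = 32×377000/(π×81.84) = 46920 mm³.
d = 36.07 mm.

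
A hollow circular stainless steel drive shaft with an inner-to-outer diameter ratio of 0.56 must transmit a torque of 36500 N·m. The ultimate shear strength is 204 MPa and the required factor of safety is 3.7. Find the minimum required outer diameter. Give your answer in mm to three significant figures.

d_o = 155 mm

τ_allow = 204/3.7 = 55.14 MPa.
For a hollow shaft τ = 16T/[πd_o³(1−k⁴)] with k = 0.56, so 1−k⁴ = 0.9017.
d_o³ = 16T/[π τ_allow (1−k⁴)] = 16×3.6500×10^7/(π×55.14×0.9017) = 3.739×10^6 mm³.
d_o = 155.2 mm.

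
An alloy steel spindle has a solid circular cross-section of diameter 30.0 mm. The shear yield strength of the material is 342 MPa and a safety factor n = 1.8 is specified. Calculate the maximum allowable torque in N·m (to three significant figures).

τ_allow = 342/1.8 = 190.0 MPa.
For a solid shaft T_allow = τ_allow·πd³/16; πd³/16 = π×30.0³/16 = 5301 mm³.
T_allow = 190.0×5301 = 1.007×10^6 N·mm = 1007 N·m.

T_allow = 1010 N·m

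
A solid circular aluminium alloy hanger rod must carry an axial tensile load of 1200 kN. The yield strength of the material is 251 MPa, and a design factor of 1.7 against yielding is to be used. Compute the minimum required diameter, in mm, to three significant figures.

Allowable stress σ_allow = 251/1.7 = 147.6 MPa.
Required area A = F/σ_allow = 1200000/147.6 = 8127 mm².
A = πd²/4 → d = √(4A/π) = 101.7 mm.

d = 102 mm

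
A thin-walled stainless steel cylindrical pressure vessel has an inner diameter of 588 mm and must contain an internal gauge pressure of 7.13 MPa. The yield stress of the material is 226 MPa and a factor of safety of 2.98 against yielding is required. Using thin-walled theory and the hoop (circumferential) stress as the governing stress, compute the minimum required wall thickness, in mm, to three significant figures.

t = 27.6 mm

σ_allow = 226/2.98 = 75.84 MPa.
Hoop stress σ_h = pD/(2t), so t = pD/(2σ_allow) = 7.13×588/(2×75.84) = 27.64 mm.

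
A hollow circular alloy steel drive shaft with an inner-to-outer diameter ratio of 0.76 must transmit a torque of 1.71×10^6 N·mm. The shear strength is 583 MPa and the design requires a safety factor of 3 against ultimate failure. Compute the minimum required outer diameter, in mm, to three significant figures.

τ_allow = 583/3 = 194.3 MPa.
For a hollow shaft τ = 16T/[πd_o³(1−k⁴)] with k = 0.76, so 1−k⁴ = 0.6664.
d_o³ = 16T/[π τ_allow (1−k⁴)] = 16×1710000/(π×194.3×0.6664) = 67250 mm³.
d_o = 40.67 mm.

d_o = 40.7 mm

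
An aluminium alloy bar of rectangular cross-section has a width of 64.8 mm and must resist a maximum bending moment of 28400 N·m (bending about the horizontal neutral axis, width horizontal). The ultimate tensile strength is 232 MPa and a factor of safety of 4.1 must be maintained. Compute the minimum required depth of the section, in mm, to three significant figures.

σ_allow = 232/4.1 = 56.59 MPa.
For a rectangular section σ = 6M/(bh²), so h² = 6M/(b σ_allow) = 6×2.8400×10^7/(64.8×56.59) = 46470 mm².
h = 215.6 mm.

h = 216 mm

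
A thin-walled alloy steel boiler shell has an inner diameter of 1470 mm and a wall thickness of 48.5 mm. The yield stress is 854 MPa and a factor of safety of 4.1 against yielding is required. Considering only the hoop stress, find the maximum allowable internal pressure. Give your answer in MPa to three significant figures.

σ_allow = 854/4.1 = 208.3 MPa.
σ_h = pD/(2t) → p_allow = 2σ_allow t/D = 2×208.3×48.5/1470 = 13.74 MPa.

p_allow = 13.7 MPa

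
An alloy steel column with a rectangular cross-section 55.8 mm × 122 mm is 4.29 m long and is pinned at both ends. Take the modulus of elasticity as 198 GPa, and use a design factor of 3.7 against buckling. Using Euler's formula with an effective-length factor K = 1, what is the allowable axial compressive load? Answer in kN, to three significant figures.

P_allow = 50.7 kN

Buckling occurs about the weak axis: I_min = h·b³/12 = 122×55.8³/12 = 1.766×10^6 mm⁴ (b = 55.8 mm is the smaller dimension).
Effective length L_e = KL = 1×4.29 m = 4290 mm.
Euler critical load P_cr = π²EI/L_e² = π²×198000×1.766×10^6/4290² = 187600 N.
P_allow = P_cr/n = 187600/3.7 = 50690 N.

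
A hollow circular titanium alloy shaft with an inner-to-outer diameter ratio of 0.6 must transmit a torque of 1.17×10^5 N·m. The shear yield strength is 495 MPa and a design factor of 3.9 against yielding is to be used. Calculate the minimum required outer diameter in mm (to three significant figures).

d_o = 175 mm

τ_allow = 495/3.9 = 126.9 MPa.
For a hollow shaft τ = 16T/[πd_o³(1−k⁴)] with k = 0.6, so 1−k⁴ = 0.8704.
d_o³ = 16T/[π τ_allow (1−k⁴)] = 16×1.1700×10^8/(π×126.9×0.8704) = 5.394×10^6 mm³.
d_o = 175.4 mm.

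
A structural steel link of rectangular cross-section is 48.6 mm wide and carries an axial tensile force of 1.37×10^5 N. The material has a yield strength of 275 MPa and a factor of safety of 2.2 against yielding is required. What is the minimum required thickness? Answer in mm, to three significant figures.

t = 22.6 mm

σ_allow = 275/2.2 = 125.0 MPa.
Required area A = F/σ_allow = 137000/125.0 = 1096 mm².
t = A/w = 1096/48.6 = 22.55 mm.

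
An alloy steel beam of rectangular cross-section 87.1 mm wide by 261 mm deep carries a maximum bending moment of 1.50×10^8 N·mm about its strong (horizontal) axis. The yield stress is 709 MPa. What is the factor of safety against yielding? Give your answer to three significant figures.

n = 4.67

Section modulus S = bh²/6 = 87.1×261²/6 = 988900 mm³.
σ = M/S = 1.5000×10^8/988900 = 151.7 MPa.
n = 709/151.7 = 4.674.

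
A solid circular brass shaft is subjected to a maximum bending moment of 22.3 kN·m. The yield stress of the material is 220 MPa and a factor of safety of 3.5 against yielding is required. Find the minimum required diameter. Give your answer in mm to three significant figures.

d = 153 mm

σ_allow = 220/3.5 = 62.86 MPa.
For a solid circular section σ = 32M/(πd³), so d³ = 32M/(π σ_allow) = 32×2.2300×10^7/(π×62.86) = 3.614×10^6 mm³.
d = 153.5 mm.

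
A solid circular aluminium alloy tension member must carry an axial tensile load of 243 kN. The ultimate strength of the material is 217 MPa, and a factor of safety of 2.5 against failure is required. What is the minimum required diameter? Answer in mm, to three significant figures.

Allowable stress σ_allow = 217/2.5 = 86.80 MPa.
Required area A = F/σ_allow = 243000/86.80 = 2800 mm².
A = πd²/4 → d = √(4A/π) = 59.70 mm.

d = 59.7 mm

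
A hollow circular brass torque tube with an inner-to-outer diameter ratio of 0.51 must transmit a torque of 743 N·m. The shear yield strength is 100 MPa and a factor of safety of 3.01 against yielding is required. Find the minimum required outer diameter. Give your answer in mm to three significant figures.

d_o = 49.6 mm

τ_allow = 100/3.01 = 33.22 MPa.
For a hollow shaft τ = 16T/[πd_o³(1−k⁴)] with k = 0.51, so 1−k⁴ = 0.9323.
d_o³ = 16T/[π τ_allow (1−k⁴)] = 16×743000/(π×33.22×0.9323) = 122200 mm³.
d_o = 49.62 mm.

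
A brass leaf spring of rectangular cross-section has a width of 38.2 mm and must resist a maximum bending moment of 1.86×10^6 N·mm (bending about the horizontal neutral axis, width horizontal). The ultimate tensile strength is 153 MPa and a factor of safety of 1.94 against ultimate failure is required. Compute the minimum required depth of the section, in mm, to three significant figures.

σ_allow = 153/1.94 = 78.87 MPa.
For a rectangular section σ = 6M/(bh²), so h² = 6M/(b σ_allow) = 6×1860000/(38.2×78.87) = 3704 mm².
h = 60.86 mm.

h = 60.9 mm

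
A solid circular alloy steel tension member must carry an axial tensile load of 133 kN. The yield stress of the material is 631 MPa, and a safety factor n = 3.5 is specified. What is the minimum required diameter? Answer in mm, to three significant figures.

Allowable stress σ_allow = 631/3.5 = 180.3 MPa.
Required area A = F/σ_allow = 133000/180.3 = 737.7 mm².
A = πd²/4 → d = √(4A/π) = 30.65 mm.

d = 30.6 mm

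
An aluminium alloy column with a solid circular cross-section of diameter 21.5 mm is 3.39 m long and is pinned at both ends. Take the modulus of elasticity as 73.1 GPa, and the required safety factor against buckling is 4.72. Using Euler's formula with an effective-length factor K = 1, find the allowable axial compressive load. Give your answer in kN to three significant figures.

P_allow = 0.140 kN

I = πd⁴/64 = π×21.5⁴/64 = 10490 mm⁴.
Effective length L_e = KL = 1×3.39 m = 3390 mm.
Euler critical load P_cr = π²EI/L_e² = π²×73100×10490/3390² = 658.5 N.
P_allow = P_cr/n = 658.5/4.72 = 139.5 N.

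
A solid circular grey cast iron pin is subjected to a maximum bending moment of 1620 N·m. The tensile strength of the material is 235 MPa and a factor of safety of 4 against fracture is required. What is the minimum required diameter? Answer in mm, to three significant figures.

σ_allow = 235/4 = 58.75 MPa.
For a solid circular section σ = 32M/(πd³), so d³ = 32M/(π σ_allow) = 32×1620000/(π×58.75) = 280900 mm³.
d = 65.49 mm.

d = 65.5 mm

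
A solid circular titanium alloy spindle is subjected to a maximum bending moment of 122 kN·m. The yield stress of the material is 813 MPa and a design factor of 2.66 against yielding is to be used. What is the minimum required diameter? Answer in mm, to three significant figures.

σ_allow = 813/2.66 = 305.6 MPa.
For a solid circular section σ = 32M/(πd³), so d³ = 32M/(π σ_allow) = 32×1.2200×10^8/(π×305.6) = 4.066×10^6 mm³.
d = 159.6 mm.

d = 160 mm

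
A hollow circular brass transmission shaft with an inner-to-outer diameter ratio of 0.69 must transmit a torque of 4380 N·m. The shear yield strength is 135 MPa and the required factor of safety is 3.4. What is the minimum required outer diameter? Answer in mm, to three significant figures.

τ_allow = 135/3.4 = 39.71 MPa.
For a hollow shaft τ = 16T/[πd_o³(1−k⁴)] with k = 0.69, so 1−k⁴ = 0.7733.
d_o³ = 16T/[π τ_allow (1−k⁴)] = 16×4380000/(π×39.71×0.7733) = 726500 mm³.
d_o = 89.90 mm.

d_o = 89.9 mm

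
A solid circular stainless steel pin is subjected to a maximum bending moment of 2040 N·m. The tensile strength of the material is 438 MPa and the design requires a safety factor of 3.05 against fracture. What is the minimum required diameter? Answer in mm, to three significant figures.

d = 52.5 mm

σ_allow = 438/3.05 = 143.6 MPa.
For a solid circular section σ = 32M/(πd³), so d³ = 32M/(π σ_allow) = 32×2040000/(π×143.6) = 144700 mm³.
d = 52.50 mm.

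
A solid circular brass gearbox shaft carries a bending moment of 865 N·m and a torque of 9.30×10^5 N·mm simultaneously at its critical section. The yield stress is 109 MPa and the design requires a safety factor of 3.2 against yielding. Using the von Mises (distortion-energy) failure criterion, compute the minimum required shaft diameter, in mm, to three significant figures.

d = 70.7 mm

σ_allow = σ_y/n = 109/3.2 = 34.06 MPa.
For a solid shaft σ_b = 32M/(πd³) and τ = 16T/(πd³), so the von Mises stress is σ' = (16/πd³)·√(4M²+3T²).
√(4M²+3T²) = √(4×(865000)² + 3×(930000)²) = 2.364×10^6 N·mm.
d³ = 16×2.364×10^6/(π×34.06) = 353400 mm³.
d = 70.70 mm.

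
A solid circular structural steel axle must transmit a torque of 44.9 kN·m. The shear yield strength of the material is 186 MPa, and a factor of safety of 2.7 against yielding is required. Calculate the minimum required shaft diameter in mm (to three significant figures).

d = 149 mm

Allowable shear stress τ_allow = 186/2.7 = 68.89 MPa.
For a solid shaft τ = 16T/(πd³), so d³ = 16T/(π τ_allow) = 16×4.4900×10^7/(π×68.89) = 3.319×10^6 mm³.
d = (3.319×10^6)^(1/3) = 149.2 mm.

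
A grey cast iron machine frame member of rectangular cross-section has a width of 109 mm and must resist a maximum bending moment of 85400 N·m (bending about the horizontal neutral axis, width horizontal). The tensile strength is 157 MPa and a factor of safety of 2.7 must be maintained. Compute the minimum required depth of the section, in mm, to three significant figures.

σ_allow = 157/2.7 = 58.15 MPa.
For a rectangular section σ = 6M/(bh²), so h² = 6M/(b σ_allow) = 6×8.5400×10^7/(109×58.15) = 80840 mm².
h = 284.3 mm.

h = 284 mm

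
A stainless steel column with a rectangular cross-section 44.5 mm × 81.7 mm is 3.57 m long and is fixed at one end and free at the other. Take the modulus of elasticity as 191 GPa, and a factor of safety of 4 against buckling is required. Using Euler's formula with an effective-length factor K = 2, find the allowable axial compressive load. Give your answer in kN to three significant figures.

Buckling occurs about the weak axis: I_min = h·b³/12 = 81.7×44.5³/12 = 600000 mm⁴ (b = 44.5 mm is the smaller dimension).
Effective length L_e = KL = 2×3.57 m = 7140 mm.
Euler critical load P_cr = π²EI/L_e² = π²×191000×600000/7140² = 22180 N.
P_allow = P_cr/n = 22180/4 = 5546 N.

P_allow = 5.55 kN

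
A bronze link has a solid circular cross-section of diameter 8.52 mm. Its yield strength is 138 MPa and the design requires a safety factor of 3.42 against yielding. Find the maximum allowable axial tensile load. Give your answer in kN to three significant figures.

F_allow = 2.30 kN

σ_allow = 138/3.42 = 40.35 MPa.
A = πd²/4 = π×8.52²/4 = 57.01 mm².
F_allow = σ_allow × A = 40.35×57.01 = 2300 N.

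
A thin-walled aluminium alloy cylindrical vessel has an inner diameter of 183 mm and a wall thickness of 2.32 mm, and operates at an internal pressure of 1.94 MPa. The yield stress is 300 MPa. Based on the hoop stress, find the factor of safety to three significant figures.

n = 3.92

σ_h = pD/(2t) = 1.94×183/(2×2.32) = 76.51 MPa.
n = 300/76.51 = 3.921.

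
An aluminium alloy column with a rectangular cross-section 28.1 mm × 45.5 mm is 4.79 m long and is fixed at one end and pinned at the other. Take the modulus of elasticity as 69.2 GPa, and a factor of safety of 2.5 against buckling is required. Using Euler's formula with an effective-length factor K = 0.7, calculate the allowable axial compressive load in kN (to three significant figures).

Buckling occurs about the weak axis: I_min = h·b³/12 = 45.5×28.1³/12 = 84130 mm⁴ (b = 28.1 mm is the smaller dimension).
Effective length L_e = KL = 0.7×4.79 m = 3353 mm.
Euler critical load P_cr = π²EI/L_e² = π²×69200×84130/3353² = 5111 N.
P_allow = P_cr/n = 5111/2.5 = 2044 N.

P_allow = 2.04 kN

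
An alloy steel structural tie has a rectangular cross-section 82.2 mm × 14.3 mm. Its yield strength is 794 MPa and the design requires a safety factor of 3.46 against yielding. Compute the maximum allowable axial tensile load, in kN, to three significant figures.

σ_allow = 794/3.46 = 229.5 MPa.
A = 82.2×14.3 = 1175 mm².
F_allow = σ_allow × A = 229.5×1175 = 269700 N.

F_allow = 270 kN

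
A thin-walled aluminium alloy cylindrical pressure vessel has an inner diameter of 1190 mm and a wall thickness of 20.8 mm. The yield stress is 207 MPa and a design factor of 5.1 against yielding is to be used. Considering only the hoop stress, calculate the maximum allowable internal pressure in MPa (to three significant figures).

p_allow = 1.42 MPa

σ_allow = 207/5.1 = 40.59 MPa.
σ_h = pD/(2t) → p_allow = 2σ_allow t/D = 2×40.59×20.8/1190 = 1.419 MPa.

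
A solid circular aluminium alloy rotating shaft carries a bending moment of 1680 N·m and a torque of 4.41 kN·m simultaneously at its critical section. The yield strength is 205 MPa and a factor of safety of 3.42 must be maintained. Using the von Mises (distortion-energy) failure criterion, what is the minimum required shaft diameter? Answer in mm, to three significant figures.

σ_allow = σ_y/n = 205/3.42 = 59.94 MPa.
For a solid shaft σ_b = 32M/(πd³) and τ = 16T/(πd³), so the von Mises stress is σ' = (16/πd³)·√(4M²+3T²).
√(4M²+3T²) = √(4×(1.680×10^6)² + 3×(4.410×10^6)²) = 8.345×10^6 N·mm.
d³ = 16×8.345×10^6/(π×59.94) = 709000 mm³.
d = 89.17 mm.

d = 89.2 mm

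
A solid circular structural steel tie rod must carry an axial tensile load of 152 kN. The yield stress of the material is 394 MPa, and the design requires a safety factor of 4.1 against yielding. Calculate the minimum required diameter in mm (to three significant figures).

d = 44.9 mm

Allowable stress σ_allow = 394/4.1 = 96.10 MPa.
Required area A = F/σ_allow = 152000/96.10 = 1582 mm².
A = πd²/4 → d = √(4A/π) = 44.88 mm.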